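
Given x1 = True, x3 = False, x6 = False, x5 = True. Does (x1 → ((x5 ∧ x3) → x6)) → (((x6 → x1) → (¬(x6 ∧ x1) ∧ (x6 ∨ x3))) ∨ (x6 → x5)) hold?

x5 ∧ x3 = True ∧ False = False
(x5 ∧ x3) → x6 = False → False = True
x1 → ((x5 ∧ x3) → x6) = True → True = True
x6 → x1 = False → True = True
x6 ∧ x1 = False ∧ True = False
¬(x6 ∧ x1) = ¬False = True
x6 ∨ x3 = False ∨ False = False
¬(x6 ∧ x1) ∧ (x6 ∨ x3) = True ∧ False = False
(x6 → x1) → (¬(x6 ∧ x1) ∧ (x6 ∨ x3)) = True → False = False
x6 → x5 = False → True = True
((x6 → x1) → (¬(x6 ∧ x1) ∧ (x6 ∨ x3))) ∨ (x6 → x5) = False ∨ True = True
(x1 → ((x5 ∧ x3) → x6)) → (((x6 → x1) → (¬(x6 ∧ x1) ∧ (x6 ∨ x3))) ∨ (x6 → x5)) = True → True = True

True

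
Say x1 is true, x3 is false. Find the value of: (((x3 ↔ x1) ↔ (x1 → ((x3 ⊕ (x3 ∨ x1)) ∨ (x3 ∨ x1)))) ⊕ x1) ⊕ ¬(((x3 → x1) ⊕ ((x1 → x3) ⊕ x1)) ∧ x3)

False

x3 ↔ x1 = False ↔ True = False
x3 ∨ x1 = False ∨ True = True
x3 ⊕ (x3 ∨ x1) = False ⊕ True = True
x3 ∨ x1 = False ∨ True = True
(x3 ⊕ (x3 ∨ x1)) ∨ (x3 ∨ x1) = True ∨ True = True
x1 → ((x3 ⊕ (x3 ∨ x1)) ∨ (x3 ∨ x1)) = True → True = True
(x3 ↔ x1) ↔ (x1 → ((x3 ⊕ (x3 ∨ x1)) ∨ (x3 ∨ x1))) = False ↔ True = False
((x3 ↔ x1) ↔ (x1 → ((x3 ⊕ (x3 ∨ x1)) ∨ (x3 ∨ x1)))) ⊕ x1 = False ⊕ True = True
x3 → x1 = False → True = True
x1 → x3 = True → False = False
(x1 → x3) ⊕ x1 = False ⊕ True = True
(x3 → x1) ⊕ ((x1 → x3) ⊕ x1) = True ⊕ True = False
((x3 → x1) ⊕ ((x1 → x3) ⊕ x1)) ∧ x3 = False ∧ False = False
¬(((x3 → x1) ⊕ ((x1 → x3) ⊕ x1)) ∧ x3) = ¬False = True
(((x3 ↔ x1) ↔ (x1 → ((x3 ⊕ (x3 ∨ x1)) ∨ (x3 ∨ x1)))) ⊕ x1) ⊕ ¬(((x3 → x1) ⊕ ((x1 → x3) ⊕ x1)) ∧ x3) = True ⊕ True = False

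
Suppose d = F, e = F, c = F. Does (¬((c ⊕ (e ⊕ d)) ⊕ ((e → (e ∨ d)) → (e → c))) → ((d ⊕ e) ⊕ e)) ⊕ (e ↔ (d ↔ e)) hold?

Substituting d=F, e=F, c=F:
e ⊕ d = F ⊕ F = F
c ⊕ (e ⊕ d) = F ⊕ F = F
e ∨ d = F ∨ F = F
e → (e ∨ d) = F → F = T
e → c = F → F = T
(e → (e ∨ d)) → (e → c) = T → T = T
(c ⊕ (e ⊕ d)) ⊕ ((e → (e ∨ d)) → (e → c)) = F ⊕ T = T
¬((c ⊕ (e ⊕ d)) ⊕ ((e → (e ∨ d)) → (e → c))) = ¬T = F
d ⊕ e = F ⊕ F = F
(d ⊕ e) ⊕ e = F ⊕ F = F
¬((c ⊕ (e ⊕ d)) ⊕ ((e → (e ∨ d)) → (e → c))) → ((d ⊕ e) ⊕ e) = F → F = T
d ↔ e = F ↔ F = T
e ↔ (d ↔ e) = F ↔ T = F
(¬((c ⊕ (e ⊕ d)) ⊕ ((e → (e ∨ d)) → (e → c))) → ((d ⊕ e) ⊕ e)) ⊕ (e ↔ (d ↔ e)) = T ⊕ F = T

T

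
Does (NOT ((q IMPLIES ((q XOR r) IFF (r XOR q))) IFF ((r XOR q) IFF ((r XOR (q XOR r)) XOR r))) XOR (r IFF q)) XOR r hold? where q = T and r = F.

Substituting q=T, r=F:
q XOR r = T XOR F = T
r XOR q = F XOR T = T
(q XOR r) IFF (r XOR q) = T IFF T = T
q IMPLIES ((q XOR r) IFF (r XOR q)) = T IMPLIES T = T
r XOR q = F XOR T = T
q XOR r = T XOR F = T
r XOR (q XOR r) = F XOR T = T
(r XOR (q XOR r)) XOR r = T XOR F = T
(r XOR q) IFF ((r XOR (q XOR r)) XOR r) = T IFF T = T
(q IMPLIES ((q XOR r) IFF (r XOR q))) IFF ((r XOR q) IFF ((r XOR (q XOR r)) XOR r)) = T IFF T = T
NOT ((q IMPLIES ((q XOR r) IFF (r XOR q))) IFF ((r XOR q) IFF ((r XOR (q XOR r)) XOR r))) = NOT T = F
r IFF q = F IFF T = F
NOT ((q IMPLIES ((q XOR r) IFF (r XOR q))) IFF ((r XOR q) IFF ((r XOR (q XOR r)) XOR r))) XOR (r IFF q) = F XOR F = F
(NOT ((q IMPLIES ((q XOR r) IFF (r XOR q))) IFF ((r XOR q) IFF ((r XOR (q XOR r)) XOR r))) XOR (r IFF q)) XOR r = F XOR F = F

F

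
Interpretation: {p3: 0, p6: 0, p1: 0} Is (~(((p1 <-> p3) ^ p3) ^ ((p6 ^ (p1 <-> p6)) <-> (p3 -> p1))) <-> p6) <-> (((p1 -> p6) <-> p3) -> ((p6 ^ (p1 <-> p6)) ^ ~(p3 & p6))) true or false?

0

p1 <-> p3 = 0 <-> 0 = 1
(p1 <-> p3) ^ p3 = 1 ^ 0 = 1
p1 <-> p6 = 0 <-> 0 = 1
p6 ^ (p1 <-> p6) = 0 ^ 1 = 1
p3 -> p1 = 0 -> 0 = 1
(p6 ^ (p1 <-> p6)) <-> (p3 -> p1) = 1 <-> 1 = 1
((p1 <-> p3) ^ p3) ^ ((p6 ^ (p1 <-> p6)) <-> (p3 -> p1)) = 1 ^ 1 = 0
~(((p1 <-> p3) ^ p3) ^ ((p6 ^ (p1 <-> p6)) <-> (p3 -> p1))) = ~0 = 1
~(((p1 <-> p3) ^ p3) ^ ((p6 ^ (p1 <-> p6)) <-> (p3 -> p1))) <-> p6 = 1 <-> 0 = 0
p1 -> p6 = 0 -> 0 = 1
(p1 -> p6) <-> p3 = 1 <-> 0 = 0
p1 <-> p6 = 0 <-> 0 = 1
p6 ^ (p1 <-> p6) = 0 ^ 1 = 1
p3 & p6 = 0 & 0 = 0
~(p3 & p6) = ~0 = 1
(p6 ^ (p1 <-> p6)) ^ ~(p3 & p6) = 1 ^ 1 = 0
((p1 -> p6) <-> p3) -> ((p6 ^ (p1 <-> p6)) ^ ~(p3 & p6)) = 0 -> 0 = 1
(~(((p1 <-> p3) ^ p3) ^ ((p6 ^ (p1 <-> p6)) <-> (p3 -> p1))) <-> p6) <-> (((p1 -> p6) <-> p3) -> ((p6 ^ (p1 <-> p6)) ^ ~(p3 & p6))) = 0 <-> 1 = 0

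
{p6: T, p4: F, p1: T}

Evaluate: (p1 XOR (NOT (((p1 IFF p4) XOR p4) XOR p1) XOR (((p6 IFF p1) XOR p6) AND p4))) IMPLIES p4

p1 IFF p4 = T IFF F = F
(p1 IFF p4) XOR p4 = F XOR F = F
((p1 IFF p4) XOR p4) XOR p1 = F XOR T = T
NOT (((p1 IFF p4) XOR p4) XOR p1) = NOT T = F
p6 IFF p1 = T IFF T = T
(p6 IFF p1) XOR p6 = T XOR T = F
((p6 IFF p1) XOR p6) AND p4 = F AND F = F
NOT (((p1 IFF p4) XOR p4) XOR p1) XOR (((p6 IFF p1) XOR p6) AND p4) = F XOR F = F
p1 XOR (NOT (((p1 IFF p4) XOR p4) XOR p1) XOR (((p6 IFF p1) XOR p6) AND p4)) = T XOR F = T
(p1 XOR (NOT (((p1 IFF p4) XOR p4) XOR p1) XOR (((p6 IFF p1) XOR p6) AND p4))) IMPLIES p4 = T IMPLIES F = F

F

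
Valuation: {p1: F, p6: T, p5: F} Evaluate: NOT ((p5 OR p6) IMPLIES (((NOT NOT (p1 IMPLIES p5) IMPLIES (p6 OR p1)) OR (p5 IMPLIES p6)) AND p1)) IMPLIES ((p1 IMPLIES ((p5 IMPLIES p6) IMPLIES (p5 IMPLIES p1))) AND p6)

Substituting p1=F, p6=T, p5=F:
p5 OR p6 = F OR T = T
p1 IMPLIES p5 = F IMPLIES F = T
NOT (p1 IMPLIES p5) = NOT T = F
NOT NOT (p1 IMPLIES p5) = NOT F = T
p6 OR p1 = T OR F = T
NOT NOT (p1 IMPLIES p5) IMPLIES (p6 OR p1) = T IMPLIES T = T
p5 IMPLIES p6 = F IMPLIES T = T
(NOT NOT (p1 IMPLIES p5) IMPLIES (p6 OR p1)) OR (p5 IMPLIES p6) = T OR T = T
((NOT NOT (p1 IMPLIES p5) IMPLIES (p6 OR p1)) OR (p5 IMPLIES p6)) AND p1 = T AND F = F
(p5 OR p6) IMPLIES (((NOT NOT (p1 IMPLIES p5) IMPLIES (p6 OR p1)) OR (p5 IMPLIES p6)) AND p1) = T IMPLIES F = F
NOT ((p5 OR p6) IMPLIES (((NOT NOT (p1 IMPLIES p5) IMPLIES (p6 OR p1)) OR (p5 IMPLIES p6)) AND p1)) = NOT F = T
p5 IMPLIES p6 = F IMPLIES T = T
p5 IMPLIES p1 = F IMPLIES F = T
(p5 IMPLIES p6) IMPLIES (p5 IMPLIES p1) = T IMPLIES T = T
p1 IMPLIES ((p5 IMPLIES p6) IMPLIES (p5 IMPLIES p1)) = F IMPLIES T = T
(p1 IMPLIES ((p5 IMPLIES p6) IMPLIES (p5 IMPLIES p1))) AND p6 = T AND T = T
NOT ((p5 OR p6) IMPLIES (((NOT NOT (p1 IMPLIES p5) IMPLIES (p6 OR p1)) OR (p5 IMPLIES p6)) AND p1)) IMPLIES ((p1 IMPLIES ((p5 IMPLIES p6) IMPLIES (p5 IMPLIES p1))) AND p6) = T IMPLIES T = T

T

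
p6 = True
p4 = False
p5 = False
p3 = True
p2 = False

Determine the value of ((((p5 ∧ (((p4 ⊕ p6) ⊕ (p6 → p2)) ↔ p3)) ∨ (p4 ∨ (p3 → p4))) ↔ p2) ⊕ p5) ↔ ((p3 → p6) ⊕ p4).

True

p4 ⊕ p6 = False ⊕ True = True
p6 → p2 = True → False = False
(p4 ⊕ p6) ⊕ (p6 → p2) = True ⊕ False = True
((p4 ⊕ p6) ⊕ (p6 → p2)) ↔ p3 = True ↔ True = True
p5 ∧ (((p4 ⊕ p6) ⊕ (p6 → p2)) ↔ p3) = False ∧ True = False
p3 → p4 = True → False = False
p4 ∨ (p3 → p4) = False ∨ False = False
(p5 ∧ (((p4 ⊕ p6) ⊕ (p6 → p2)) ↔ p3)) ∨ (p4 ∨ (p3 → p4)) = False ∨ False = False
((p5 ∧ (((p4 ⊕ p6) ⊕ (p6 → p2)) ↔ p3)) ∨ (p4 ∨ (p3 → p4))) ↔ p2 = False ↔ False = True
(((p5 ∧ (((p4 ⊕ p6) ⊕ (p6 → p2)) ↔ p3)) ∨ (p4 ∨ (p3 → p4))) ↔ p2) ⊕ p5 = True ⊕ False = True
p3 → p6 = True → True = True
(p3 → p6) ⊕ p4 = True ⊕ False = True
((((p5 ∧ (((p4 ⊕ p6) ⊕ (p6 → p2)) ↔ p3)) ∨ (p4 ∨ (p3 → p4))) ↔ p2) ⊕ p5) ↔ ((p3 → p6) ⊕ p4) = True ↔ True = True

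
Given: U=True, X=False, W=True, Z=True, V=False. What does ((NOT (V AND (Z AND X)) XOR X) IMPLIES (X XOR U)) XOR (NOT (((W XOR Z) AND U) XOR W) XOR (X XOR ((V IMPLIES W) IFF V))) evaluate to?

True

Z AND X = True AND False = False
V AND (Z AND X) = False AND False = False
NOT (V AND (Z AND X)) = NOT False = True
NOT (V AND (Z AND X)) XOR X = True XOR False = True
X XOR U = False XOR True = True
(NOT (V AND (Z AND X)) XOR X) IMPLIES (X XOR U) = True IMPLIES True = True
W XOR Z = True XOR True = False
(W XOR Z) AND U = False AND True = False
((W XOR Z) AND U) XOR W = False XOR True = True
NOT (((W XOR Z) AND U) XOR W) = NOT True = False
V IMPLIES W = False IMPLIES True = True
(V IMPLIES W) IFF V = True IFF False = False
X XOR ((V IMPLIES W) IFF V) = False XOR False = False
NOT (((W XOR Z) AND U) XOR W) XOR (X XOR ((V IMPLIES W) IFF V)) = False XOR False = False
((NOT (V AND (Z AND X)) XOR X) IMPLIES (X XOR U)) XOR (NOT (((W XOR Z) AND U) XOR W) XOR (X XOR ((V IMPLIES W) IFF V))) = True XOR False = True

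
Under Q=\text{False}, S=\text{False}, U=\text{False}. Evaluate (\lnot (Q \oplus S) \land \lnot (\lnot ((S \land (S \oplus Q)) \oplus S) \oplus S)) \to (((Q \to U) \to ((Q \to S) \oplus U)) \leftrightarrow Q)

Substituting Q=\text{False}, S=\text{False}, U=\text{False}:
Q \oplus S = \text{False} \oplus \text{False} = \text{False}
\lnot (Q \oplus S) = \lnot \text{False} = \text{True}
S \oplus Q = \text{False} \oplus \text{False} = \text{False}
S \land (S \oplus Q) = \text{False} \land \text{False} = \text{False}
(S \land (S \oplus Q)) \oplus S = \text{False} \oplus \text{False} = \text{False}
\lnot ((S \land (S \oplus Q)) \oplus S) = \lnot \text{False} = \text{True}
\lnot ((S \land (S \oplus Q)) \oplus S) \oplus S = \text{True} \oplus \text{False} = \text{True}
\lnot (\lnot ((S \land (S \oplus Q)) \oplus S) \oplus S) = \lnot \text{True} = \text{False}
\lnot (Q \oplus S) \land \lnot (\lnot ((S \land (S \oplus Q)) \oplus S) \oplus S) = \text{True} \land \text{False} = \text{False}
Q \to U = \text{False} \to \text{False} = \text{True}
Q \to S = \text{False} \to \text{False} = \text{True}
(Q \to S) \oplus U = \text{True} \oplus \text{False} = \text{True}
(Q \to U) \to ((Q \to S) \oplus U) = \text{True} \to \text{True} = \text{True}
((Q \to U) \to ((Q \to S) \oplus U)) \leftrightarrow Q = \text{True} \leftrightarrow \text{False} = \text{False}
(\lnot (Q \oplus S) \land \lnot (\lnot ((S \land (S \oplus Q)) \oplus S) \oplus S)) \to (((Q \to U) \to ((Q \to S) \oplus U)) \leftrightarrow Q) = \text{False} \to \text{False} = \text{True}

\text{True}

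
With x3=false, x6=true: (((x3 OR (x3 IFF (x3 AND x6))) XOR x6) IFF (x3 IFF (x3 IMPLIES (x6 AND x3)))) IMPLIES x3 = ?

x3 AND x6 = false AND true = false
x3 IFF (x3 AND x6) = false IFF false = true
x3 OR (x3 IFF (x3 AND x6)) = false OR true = true
(x3 OR (x3 IFF (x3 AND x6))) XOR x6 = true XOR true = false
x6 AND x3 = true AND false = false
x3 IMPLIES (x6 AND x3) = false IMPLIES false = true
x3 IFF (x3 IMPLIES (x6 AND x3)) = false IFF true = false
((x3 OR (x3 IFF (x3 AND x6))) XOR x6) IFF (x3 IFF (x3 IMPLIES (x6 AND x3))) = false IFF false = true
(((x3 OR (x3 IFF (x3 AND x6))) XOR x6) IFF (x3 IFF (x3 IMPLIES (x6 AND x3)))) IMPLIES x3 = true IMPLIES false = false

false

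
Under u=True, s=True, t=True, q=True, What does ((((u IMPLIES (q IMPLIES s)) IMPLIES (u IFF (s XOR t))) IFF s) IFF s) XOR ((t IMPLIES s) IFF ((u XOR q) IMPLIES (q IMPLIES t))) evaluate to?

True

q IMPLIES s = True IMPLIES True = True
u IMPLIES (q IMPLIES s) = True IMPLIES True = True
s XOR t = True XOR True = False
u IFF (s XOR t) = True IFF False = False
(u IMPLIES (q IMPLIES s)) IMPLIES (u IFF (s XOR t)) = True IMPLIES False = False
((u IMPLIES (q IMPLIES s)) IMPLIES (u IFF (s XOR t))) IFF s = False IFF True = False
(((u IMPLIES (q IMPLIES s)) IMPLIES (u IFF (s XOR t))) IFF s) IFF s = False IFF True = False
t IMPLIES s = True IMPLIES True = True
u XOR q = True XOR True = False
q IMPLIES t = True IMPLIES True = True
(u XOR q) IMPLIES (q IMPLIES t) = False IMPLIES True = True
(t IMPLIES s) IFF ((u XOR q) IMPLIES (q IMPLIES t)) = True IFF True = True
((((u IMPLIES (q IMPLIES s)) IMPLIES (u IFF (s XOR t))) IFF s) IFF s) XOR ((t IMPLIES s) IFF ((u XOR q) IMPLIES (q IMPLIES t))) = False XOR True = True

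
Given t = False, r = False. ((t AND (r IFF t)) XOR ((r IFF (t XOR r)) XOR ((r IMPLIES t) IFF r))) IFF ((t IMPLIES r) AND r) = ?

False

Substituting t=False, r=False:
r IFF t = False IFF False = True
t AND (r IFF t) = False AND True = False
t XOR r = False XOR False = False
r IFF (t XOR r) = False IFF False = True
r IMPLIES t = False IMPLIES False = True
(r IMPLIES t) IFF r = True IFF False = False
(r IFF (t XOR r)) XOR ((r IMPLIES t) IFF r) = True XOR False = True
(t AND (r IFF t)) XOR ((r IFF (t XOR r)) XOR ((r IMPLIES t) IFF r)) = False XOR True = True
t IMPLIES r = False IMPLIES False = True
(t IMPLIES r) AND r = True AND False = False
((t AND (r IFF t)) XOR ((r IFF (t XOR r)) XOR ((r IMPLIES t) IFF r))) IFF ((t IMPLIES r) AND r) = True IFF False = False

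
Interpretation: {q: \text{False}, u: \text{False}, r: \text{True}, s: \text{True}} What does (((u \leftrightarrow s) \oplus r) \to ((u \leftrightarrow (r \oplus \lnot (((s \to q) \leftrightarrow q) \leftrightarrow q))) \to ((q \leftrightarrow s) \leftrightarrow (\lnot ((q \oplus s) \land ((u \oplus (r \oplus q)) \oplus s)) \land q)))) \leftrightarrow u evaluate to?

\text{False}

Substituting q=\text{False}, u=\text{False}, r=\text{True}, s=\text{True}:
u \leftrightarrow s = \text{False} \leftrightarrow \text{True} = \text{False}
(u \leftrightarrow s) \oplus r = \text{False} \oplus \text{True} = \text{True}
s \to q = \text{True} \to \text{False} = \text{False}
(s \to q) \leftrightarrow q = \text{False} \leftrightarrow \text{False} = \text{True}
((s \to q) \leftrightarrow q) \leftrightarrow q = \text{True} \leftrightarrow \text{False} = \text{False}
\lnot (((s \to q) \leftrightarrow q) \leftrightarrow q) = \lnot \text{False} = \text{True}
r \oplus \lnot (((s \to q) \leftrightarrow q) \leftrightarrow q) = \text{True} \oplus \text{True} = \text{False}
u \leftrightarrow (r \oplus \lnot (((s \to q) \leftrightarrow q) \leftrightarrow q)) = \text{False} \leftrightarrow \text{False} = \text{True}
q \leftrightarrow s = \text{False} \leftrightarrow \text{True} = \text{False}
q \oplus s = \text{False} \oplus \text{True} = \text{True}
r \oplus q = \text{True} \oplus \text{False} = \text{True}
u \oplus (r \oplus q) = \text{False} \oplus \text{True} = \text{True}
(u \oplus (r \oplus q)) \oplus s = \text{True} \oplus \text{True} = \text{False}
(q \oplus s) \land ((u \oplus (r \oplus q)) \oplus s) = \text{True} \land \text{False} = \text{False}
\lnot ((q \oplus s) \land ((u \oplus (r \oplus q)) \oplus s)) = \lnot \text{False} = \text{True}
\lnot ((q \oplus s) \land ((u \oplus (r \oplus q)) \oplus s)) \land q = \text{True} \land \text{False} = \text{False}
(q \leftrightarrow s) \leftrightarrow (\lnot ((q \oplus s) \land ((u \oplus (r \oplus q)) \oplus s)) \land q) = \text{False} \leftrightarrow \text{False} = \text{True}
(u \leftrightarrow (r \oplus \lnot (((s \to q) \leftrightarrow q) \leftrightarrow q))) \to ((q \leftrightarrow s) \leftrightarrow (\lnot ((q \oplus s) \land ((u \oplus (r \oplus q)) \oplus s)) \land q)) = \text{True} \to \text{True} = \text{True}
((u \leftrightarrow s) \oplus r) \to ((u \leftrightarrow (r \oplus \lnot (((s \to q) \leftrightarrow q) \leftrightarrow q))) \to ((q \leftrightarrow s) \leftrightarrow (\lnot ((q \oplus s) \land ((u \oplus (r \oplus q)) \oplus s)) \land q))) = \text{True} \to \text{True} = \text{True}
(((u \leftrightarrow s) \oplus r) \to ((u \leftrightarrow (r \oplus \lnot (((s \to q) \leftrightarrow q) \leftrightarrow q))) \to ((q \leftrightarrow s) \leftrightarrow (\lnot ((q \oplus s) \land ((u \oplus (r \oplus q)) \oplus s)) \land q)))) \leftrightarrow u = \text{True} \leftrightarrow \text{False} = \text{False}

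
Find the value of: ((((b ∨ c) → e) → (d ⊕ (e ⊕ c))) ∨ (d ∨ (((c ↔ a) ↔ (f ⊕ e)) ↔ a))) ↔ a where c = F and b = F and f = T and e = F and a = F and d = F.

T

b ∨ c = F ∨ F = F
(b ∨ c) → e = F → F = T
e ⊕ c = F ⊕ F = F
d ⊕ (e ⊕ c) = F ⊕ F = F
((b ∨ c) → e) → (d ⊕ (e ⊕ c)) = T → F = F
c ↔ a = F ↔ F = T
f ⊕ e = T ⊕ F = T
(c ↔ a) ↔ (f ⊕ e) = T ↔ T = T
((c ↔ a) ↔ (f ⊕ e)) ↔ a = T ↔ F = F
d ∨ (((c ↔ a) ↔ (f ⊕ e)) ↔ a) = F ∨ F = F
(((b ∨ c) → e) → (d ⊕ (e ⊕ c))) ∨ (d ∨ (((c ↔ a) ↔ (f ⊕ e)) ↔ a)) = F ∨ F = F
((((b ∨ c) → e) → (d ⊕ (e ⊕ c))) ∨ (d ∨ (((c ↔ a) ↔ (f ⊕ e)) ↔ a))) ↔ a = F ↔ F = T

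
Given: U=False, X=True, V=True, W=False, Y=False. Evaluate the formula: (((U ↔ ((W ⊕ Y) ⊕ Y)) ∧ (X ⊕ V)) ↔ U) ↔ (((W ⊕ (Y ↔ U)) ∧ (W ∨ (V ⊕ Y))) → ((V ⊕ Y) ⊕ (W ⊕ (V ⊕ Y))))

False

W ⊕ Y = False ⊕ False = False
(W ⊕ Y) ⊕ Y = False ⊕ False = False
U ↔ ((W ⊕ Y) ⊕ Y) = False ↔ False = True
X ⊕ V = True ⊕ True = False
(U ↔ ((W ⊕ Y) ⊕ Y)) ∧ (X ⊕ V) = True ∧ False = False
((U ↔ ((W ⊕ Y) ⊕ Y)) ∧ (X ⊕ V)) ↔ U = False ↔ False = True
Y ↔ U = False ↔ False = True
W ⊕ (Y ↔ U) = False ⊕ True = True
V ⊕ Y = True ⊕ False = True
W ∨ (V ⊕ Y) = False ∨ True = True
(W ⊕ (Y ↔ U)) ∧ (W ∨ (V ⊕ Y)) = True ∧ True = True
V ⊕ Y = True ⊕ False = True
V ⊕ Y = True ⊕ False = True
W ⊕ (V ⊕ Y) = False ⊕ True = True
(V ⊕ Y) ⊕ (W ⊕ (V ⊕ Y)) = True ⊕ True = False
((W ⊕ (Y ↔ U)) ∧ (W ∨ (V ⊕ Y))) → ((V ⊕ Y) ⊕ (W ⊕ (V ⊕ Y))) = True → False = False
(((U ↔ ((W ⊕ Y) ⊕ Y)) ∧ (X ⊕ V)) ↔ U) ↔ (((W ⊕ (Y ↔ U)) ∧ (W ∨ (V ⊕ Y))) → ((V ⊕ Y) ⊕ (W ⊕ (V ⊕ Y)))) = True ↔ False = False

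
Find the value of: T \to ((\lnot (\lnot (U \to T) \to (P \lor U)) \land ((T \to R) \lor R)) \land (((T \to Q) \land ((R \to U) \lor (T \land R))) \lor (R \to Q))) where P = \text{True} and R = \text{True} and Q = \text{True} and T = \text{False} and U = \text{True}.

\text{True}

Substituting P=\text{True}, R=\text{True}, Q=\text{True}, T=\text{False}, U=\text{True}:
U \to T = \text{True} \to \text{False} = \text{False}
\lnot (U \to T) = \lnot \text{False} = \text{True}
P \lor U = \text{True} \lor \text{True} = \text{True}
\lnot (U \to T) \to (P \lor U) = \text{True} \to \text{True} = \text{True}
\lnot (\lnot (U \to T) \to (P \lor U)) = \lnot \text{True} = \text{False}
T \to R = \text{False} \to \text{True} = \text{True}
(T \to R) \lor R = \text{True} \lor \text{True} = \text{True}
\lnot (\lnot (U \to T) \to (P \lor U)) \land ((T \to R) \lor R) = \text{False} \land \text{True} = \text{False}
T \to Q = \text{False} \to \text{True} = \text{True}
R \to U = \text{True} \to \text{True} = \text{True}
T \land R = \text{False} \land \text{True} = \text{False}
(R \to U) \lor (T \land R) = \text{True} \lor \text{False} = \text{True}
(T \to Q) \land ((R \to U) \lor (T \land R)) = \text{True} \land \text{True} = \text{True}
R \to Q = \text{True} \to \text{True} = \text{True}
((T \to Q) \land ((R \to U) \lor (T \land R))) \lor (R \to Q) = \text{True} \lor \text{True} = \text{True}
(\lnot (\lnot (U \to T) \to (P \lor U)) \land ((T \to R) \lor R)) \land (((T \to Q) \land ((R \to U) \lor (T \land R))) \lor (R \to Q)) = \text{False} \land \text{True} = \text{False}
T \to ((\lnot (\lnot (U \to T) \to (P \lor U)) \land ((T \to R) \lor R)) \land (((T \to Q) \land ((R \to U) \lor (T \land R))) \lor (R \to Q))) = \text{False} \to \text{False} = \text{True}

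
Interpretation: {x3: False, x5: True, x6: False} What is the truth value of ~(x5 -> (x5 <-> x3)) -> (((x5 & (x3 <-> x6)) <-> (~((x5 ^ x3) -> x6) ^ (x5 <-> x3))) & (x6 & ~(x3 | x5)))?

x5 <-> x3 = True <-> False = False
x5 -> (x5 <-> x3) = True -> False = False
~(x5 -> (x5 <-> x3)) = ~False = True
x3 <-> x6 = False <-> False = True
x5 & (x3 <-> x6) = True & True = True
x5 ^ x3 = True ^ False = True
(x5 ^ x3) -> x6 = True -> False = False
~((x5 ^ x3) -> x6) = ~False = True
x5 <-> x3 = True <-> False = False
~((x5 ^ x3) -> x6) ^ (x5 <-> x3) = True ^ False = True
(x5 & (x3 <-> x6)) <-> (~((x5 ^ x3) -> x6) ^ (x5 <-> x3)) = True <-> True = True
x3 | x5 = False | True = True
~(x3 | x5) = ~True = False
x6 & ~(x3 | x5) = False & False = False
((x5 & (x3 <-> x6)) <-> (~((x5 ^ x3) -> x6) ^ (x5 <-> x3))) & (x6 & ~(x3 | x5)) = True & False = False
~(x5 -> (x5 <-> x3)) -> (((x5 & (x3 <-> x6)) <-> (~((x5 ^ x3) -> x6) ^ (x5 <-> x3))) & (x6 & ~(x3 | x5))) = True -> False = False

False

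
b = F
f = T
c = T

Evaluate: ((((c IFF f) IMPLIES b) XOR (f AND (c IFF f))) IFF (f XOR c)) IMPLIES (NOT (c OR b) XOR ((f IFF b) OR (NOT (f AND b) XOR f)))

T

c IFF f = T IFF T = T
(c IFF f) IMPLIES b = T IMPLIES F = F
c IFF f = T IFF T = T
f AND (c IFF f) = T AND T = T
((c IFF f) IMPLIES b) XOR (f AND (c IFF f)) = F XOR T = T
f XOR c = T XOR T = F
(((c IFF f) IMPLIES b) XOR (f AND (c IFF f))) IFF (f XOR c) = T IFF F = F
c OR b = T OR F = T
NOT (c OR b) = NOT T = F
f IFF b = T IFF F = F
f AND b = T AND F = F
NOT (f AND b) = NOT F = T
NOT (f AND b) XOR f = T XOR T = F
(f IFF b) OR (NOT (f AND b) XOR f) = F OR F = F
NOT (c OR b) XOR ((f IFF b) OR (NOT (f AND b) XOR f)) = F XOR F = F
((((c IFF f) IMPLIES b) XOR (f AND (c IFF f))) IFF (f XOR c)) IMPLIES (NOT (c OR b) XOR ((f IFF b) OR (NOT (f AND b) XOR f))) = F IMPLIES F = T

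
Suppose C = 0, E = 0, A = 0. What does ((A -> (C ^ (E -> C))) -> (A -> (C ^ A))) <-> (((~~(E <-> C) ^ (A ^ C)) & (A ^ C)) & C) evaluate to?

E -> C = 0 -> 0 = 1
C ^ (E -> C) = 0 ^ 1 = 1
A -> (C ^ (E -> C)) = 0 -> 1 = 1
C ^ A = 0 ^ 0 = 0
A -> (C ^ A) = 0 -> 0 = 1
(A -> (C ^ (E -> C))) -> (A -> (C ^ A)) = 1 -> 1 = 1
E <-> C = 0 <-> 0 = 1
~(E <-> C) = ~1 = 0
~~(E <-> C) = ~0 = 1
A ^ C = 0 ^ 0 = 0
~~(E <-> C) ^ (A ^ C) = 1 ^ 0 = 1
A ^ C = 0 ^ 0 = 0
(~~(E <-> C) ^ (A ^ C)) & (A ^ C) = 1 & 0 = 0
((~~(E <-> C) ^ (A ^ C)) & (A ^ C)) & C = 0 & 0 = 0
((A -> (C ^ (E -> C))) -> (A -> (C ^ A))) <-> (((~~(E <-> C) ^ (A ^ C)) & (A ^ C)) & C) = 1 <-> 0 = 0

0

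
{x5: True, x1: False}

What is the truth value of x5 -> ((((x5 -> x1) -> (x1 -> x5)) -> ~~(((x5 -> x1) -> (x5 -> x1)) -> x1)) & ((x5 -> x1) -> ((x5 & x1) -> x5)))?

Substituting x5=True, x1=False:
x5 -> x1 = True -> False = False
x1 -> x5 = False -> True = True
(x5 -> x1) -> (x1 -> x5) = False -> True = True
x5 -> x1 = True -> False = False
x5 -> x1 = True -> False = False
(x5 -> x1) -> (x5 -> x1) = False -> False = True
((x5 -> x1) -> (x5 -> x1)) -> x1 = True -> False = False
~(((x5 -> x1) -> (x5 -> x1)) -> x1) = ~False = True
~~(((x5 -> x1) -> (x5 -> x1)) -> x1) = ~True = False
((x5 -> x1) -> (x1 -> x5)) -> ~~(((x5 -> x1) -> (x5 -> x1)) -> x1) = True -> False = False
x5 -> x1 = True -> False = False
x5 & x1 = True & False = False
(x5 & x1) -> x5 = False -> True = True
(x5 -> x1) -> ((x5 & x1) -> x5) = False -> True = True
(((x5 -> x1) -> (x1 -> x5)) -> ~~(((x5 -> x1) -> (x5 -> x1)) -> x1)) & ((x5 -> x1) -> ((x5 & x1) -> x5)) = False & True = False
x5 -> ((((x5 -> x1) -> (x1 -> x5)) -> ~~(((x5 -> x1) -> (x5 -> x1)) -> x1)) & ((x5 -> x1) -> ((x5 & x1) -> x5))) = True -> False = False

False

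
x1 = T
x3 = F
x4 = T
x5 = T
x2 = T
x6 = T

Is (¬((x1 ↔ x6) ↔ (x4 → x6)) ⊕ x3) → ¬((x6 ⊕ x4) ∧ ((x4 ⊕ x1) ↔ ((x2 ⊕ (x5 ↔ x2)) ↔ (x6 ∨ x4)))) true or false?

T

x1 ↔ x6 = T ↔ T = T
x4 → x6 = T → T = T
(x1 ↔ x6) ↔ (x4 → x6) = T ↔ T = T
¬((x1 ↔ x6) ↔ (x4 → x6)) = ¬T = F
¬((x1 ↔ x6) ↔ (x4 → x6)) ⊕ x3 = F ⊕ F = F
x6 ⊕ x4 = T ⊕ T = F
x4 ⊕ x1 = T ⊕ T = F
x5 ↔ x2 = T ↔ T = T
x2 ⊕ (x5 ↔ x2) = T ⊕ T = F
x6 ∨ x4 = T ∨ T = T
(x2 ⊕ (x5 ↔ x2)) ↔ (x6 ∨ x4) = F ↔ T = F
(x4 ⊕ x1) ↔ ((x2 ⊕ (x5 ↔ x2)) ↔ (x6 ∨ x4)) = F ↔ F = T
(x6 ⊕ x4) ∧ ((x4 ⊕ x1) ↔ ((x2 ⊕ (x5 ↔ x2)) ↔ (x6 ∨ x4))) = F ∧ T = F
¬((x6 ⊕ x4) ∧ ((x4 ⊕ x1) ↔ ((x2 ⊕ (x5 ↔ x2)) ↔ (x6 ∨ x4)))) = ¬F = T
(¬((x1 ↔ x6) ↔ (x4 → x6)) ⊕ x3) → ¬((x6 ⊕ x4) ∧ ((x4 ⊕ x1) ↔ ((x2 ⊕ (x5 ↔ x2)) ↔ (x6 ∨ x4)))) = F → T = T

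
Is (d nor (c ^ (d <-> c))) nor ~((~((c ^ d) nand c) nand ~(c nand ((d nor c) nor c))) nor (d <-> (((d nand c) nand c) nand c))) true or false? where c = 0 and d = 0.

d <-> c = 0 <-> 0 = 1
c ^ (d <-> c) = 0 ^ 1 = 1
d nor (c ^ (d <-> c)) = 0 nor 1 = 0
c ^ d = 0 ^ 0 = 0
(c ^ d) nand c = 0 nand 0 = 1
~((c ^ d) nand c) = ~1 = 0
d nor c = 0 nor 0 = 1
(d nor c) nor c = 1 nor 0 = 0
c nand ((d nor c) nor c) = 0 nand 0 = 1
~(c nand ((d nor c) nor c)) = ~1 = 0
~((c ^ d) nand c) nand ~(c nand ((d nor c) nor c)) = 0 nand 0 = 1
d nand c = 0 nand 0 = 1
(d nand c) nand c = 1 nand 0 = 1
((d nand c) nand c) nand c = 1 nand 0 = 1
d <-> (((d nand c) nand c) nand c) = 0 <-> 1 = 0
(~((c ^ d) nand c) nand ~(c nand ((d nor c) nor c))) nor (d <-> (((d nand c) nand c) nand c)) = 1 nor 0 = 0
~((~((c ^ d) nand c) nand ~(c nand ((d nor c) nor c))) nor (d <-> (((d nand c) nand c) nand c))) = ~0 = 1
(d nor (c ^ (d <-> c))) nor ~((~((c ^ d) nand c) nand ~(c nand ((d nor c) nor c))) nor (d <-> (((d nand c) nand c) nand c))) = 0 nor 1 = 0

0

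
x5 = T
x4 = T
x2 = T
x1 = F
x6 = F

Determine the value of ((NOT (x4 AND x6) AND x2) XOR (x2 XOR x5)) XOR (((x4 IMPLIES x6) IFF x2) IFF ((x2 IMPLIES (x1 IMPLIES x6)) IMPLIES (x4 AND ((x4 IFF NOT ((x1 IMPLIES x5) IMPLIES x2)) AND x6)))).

x4 AND x6 = T AND F = F
NOT (x4 AND x6) = NOT F = T
NOT (x4 AND x6) AND x2 = T AND T = T
x2 XOR x5 = T XOR T = F
(NOT (x4 AND x6) AND x2) XOR (x2 XOR x5) = T XOR F = T
x4 IMPLIES x6 = T IMPLIES F = F
(x4 IMPLIES x6) IFF x2 = F IFF T = F
x1 IMPLIES x6 = F IMPLIES F = T
x2 IMPLIES (x1 IMPLIES x6) = T IMPLIES T = T
x1 IMPLIES x5 = F IMPLIES T = T
(x1 IMPLIES x5) IMPLIES x2 = T IMPLIES T = T
NOT ((x1 IMPLIES x5) IMPLIES x2) = NOT T = F
x4 IFF NOT ((x1 IMPLIES x5) IMPLIES x2) = T IFF F = F
(x4 IFF NOT ((x1 IMPLIES x5) IMPLIES x2)) AND x6 = F AND F = F
x4 AND ((x4 IFF NOT ((x1 IMPLIES x5) IMPLIES x2)) AND x6) = T AND F = F
(x2 IMPLIES (x1 IMPLIES x6)) IMPLIES (x4 AND ((x4 IFF NOT ((x1 IMPLIES x5) IMPLIES x2)) AND x6)) = T IMPLIES F = F
((x4 IMPLIES x6) IFF x2) IFF ((x2 IMPLIES (x1 IMPLIES x6)) IMPLIES (x4 AND ((x4 IFF NOT ((x1 IMPLIES x5) IMPLIES x2)) AND x6))) = F IFF F = T
((NOT (x4 AND x6) AND x2) XOR (x2 XOR x5)) XOR (((x4 IMPLIES x6) IFF x2) IFF ((x2 IMPLIES (x1 IMPLIES x6)) IMPLIES (x4 AND ((x4 IFF NOT ((x1 IMPLIES x5) IMPLIES x2)) AND x6)))) = T XOR T = F

F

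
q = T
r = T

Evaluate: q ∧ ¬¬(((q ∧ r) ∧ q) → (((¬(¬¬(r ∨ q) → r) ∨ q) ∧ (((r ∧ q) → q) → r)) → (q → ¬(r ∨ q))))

q ∧ r = T ∧ T = T
(q ∧ r) ∧ q = T ∧ T = T
r ∨ q = T ∨ T = T
¬(r ∨ q) = ¬T = F
¬¬(r ∨ q) = ¬F = T
¬¬(r ∨ q) → r = T → T = T
¬(¬¬(r ∨ q) → r) = ¬T = F
¬(¬¬(r ∨ q) → r) ∨ q = F ∨ T = T
r ∧ q = T ∧ T = T
(r ∧ q) → q = T → T = T
((r ∧ q) → q) → r = T → T = T
(¬(¬¬(r ∨ q) → r) ∨ q) ∧ (((r ∧ q) → q) → r) = T ∧ T = T
r ∨ q = T ∨ T = T
¬(r ∨ q) = ¬T = F
q → ¬(r ∨ q) = T → F = F
((¬(¬¬(r ∨ q) → r) ∨ q) ∧ (((r ∧ q) → q) → r)) → (q → ¬(r ∨ q)) = T → F = F
((q ∧ r) ∧ q) → (((¬(¬¬(r ∨ q) → r) ∨ q) ∧ (((r ∧ q) → q) → r)) → (q → ¬(r ∨ q))) = T → F = F
¬(((q ∧ r) ∧ q) → (((¬(¬¬(r ∨ q) → r) ∨ q) ∧ (((r ∧ q) → q) → r)) → (q → ¬(r ∨ q)))) = ¬F = T
¬¬(((q ∧ r) ∧ q) → (((¬(¬¬(r ∨ q) → r) ∨ q) ∧ (((r ∧ q) → q) → r)) → (q → ¬(r ∨ q)))) = ¬T = F
q ∧ ¬¬(((q ∧ r) ∧ q) → (((¬(¬¬(r ∨ q) → r) ∨ q) ∧ (((r ∧ q) → q) → r)) → (q → ¬(r ∨ q)))) = T ∧ F = F

F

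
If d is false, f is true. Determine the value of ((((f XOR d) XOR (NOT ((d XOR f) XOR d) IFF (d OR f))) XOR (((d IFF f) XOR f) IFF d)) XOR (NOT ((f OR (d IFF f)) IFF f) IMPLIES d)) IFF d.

f XOR d = true XOR false = true
d XOR f = false XOR true = true
(d XOR f) XOR d = true XOR false = true
NOT ((d XOR f) XOR d) = NOT true = false
d OR f = false OR true = true
NOT ((d XOR f) XOR d) IFF (d OR f) = false IFF true = false
(f XOR d) XOR (NOT ((d XOR f) XOR d) IFF (d OR f)) = true XOR false = true
d IFF f = false IFF true = false
(d IFF f) XOR f = false XOR true = true
((d IFF f) XOR f) IFF d = true IFF false = false
((f XOR d) XOR (NOT ((d XOR f) XOR d) IFF (d OR f))) XOR (((d IFF f) XOR f) IFF d) = true XOR false = true
d IFF f = false IFF true = false
f OR (d IFF f) = true OR false = true
(f OR (d IFF f)) IFF f = true IFF true = true
NOT ((f OR (d IFF f)) IFF f) = NOT true = false
NOT ((f OR (d IFF f)) IFF f) IMPLIES d = false IMPLIES false = true
(((f XOR d) XOR (NOT ((d XOR f) XOR d) IFF (d OR f))) XOR (((d IFF f) XOR f) IFF d)) XOR (NOT ((f OR (d IFF f)) IFF f) IMPLIES d) = true XOR true = false
((((f XOR d) XOR (NOT ((d XOR f) XOR d) IFF (d OR f))) XOR (((d IFF f) XOR f) IFF d)) XOR (NOT ((f OR (d IFF f)) IFF f) IMPLIES d)) IFF d = false IFF false = true

true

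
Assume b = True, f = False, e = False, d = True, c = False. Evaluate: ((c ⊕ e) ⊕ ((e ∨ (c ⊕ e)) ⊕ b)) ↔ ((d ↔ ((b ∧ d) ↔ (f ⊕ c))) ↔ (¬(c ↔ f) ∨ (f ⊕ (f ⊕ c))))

Substituting b=True, f=False, e=False, d=True, c=False:
c ⊕ e = False ⊕ False = False
c ⊕ e = False ⊕ False = False
e ∨ (c ⊕ e) = False ∨ False = False
(e ∨ (c ⊕ e)) ⊕ b = False ⊕ True = True
(c ⊕ e) ⊕ ((e ∨ (c ⊕ e)) ⊕ b) = False ⊕ True = True
b ∧ d = True ∧ True = True
f ⊕ c = False ⊕ False = False
(b ∧ d) ↔ (f ⊕ c) = True ↔ False = False
d ↔ ((b ∧ d) ↔ (f ⊕ c)) = True ↔ False = False
c ↔ f = False ↔ False = True
¬(c ↔ f) = ¬True = False
f ⊕ c = False ⊕ False = False
f ⊕ (f ⊕ c) = False ⊕ False = False
¬(c ↔ f) ∨ (f ⊕ (f ⊕ c)) = False ∨ False = False
(d ↔ ((b ∧ d) ↔ (f ⊕ c))) ↔ (¬(c ↔ f) ∨ (f ⊕ (f ⊕ c))) = False ↔ False = True
((c ⊕ e) ⊕ ((e ∨ (c ⊕ e)) ⊕ b)) ↔ ((d ↔ ((b ∧ d) ↔ (f ⊕ c))) ↔ (¬(c ↔ f) ∨ (f ⊕ (f ⊕ c)))) = True ↔ True = True

True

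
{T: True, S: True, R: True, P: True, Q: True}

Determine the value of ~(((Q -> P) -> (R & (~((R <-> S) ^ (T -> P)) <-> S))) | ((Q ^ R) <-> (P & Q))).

False

Q -> P = True -> True = True
R <-> S = True <-> True = True
T -> P = True -> True = True
(R <-> S) ^ (T -> P) = True ^ True = False
~((R <-> S) ^ (T -> P)) = ~False = True
~((R <-> S) ^ (T -> P)) <-> S = True <-> True = True
R & (~((R <-> S) ^ (T -> P)) <-> S) = True & True = True
(Q -> P) -> (R & (~((R <-> S) ^ (T -> P)) <-> S)) = True -> True = True
Q ^ R = True ^ True = False
P & Q = True & True = True
(Q ^ R) <-> (P & Q) = False <-> True = False
((Q -> P) -> (R & (~((R <-> S) ^ (T -> P)) <-> S))) | ((Q ^ R) <-> (P & Q)) = True | False = True
~(((Q -> P) -> (R & (~((R <-> S) ^ (T -> P)) <-> S))) | ((Q ^ R) <-> (P & Q))) = ~True = False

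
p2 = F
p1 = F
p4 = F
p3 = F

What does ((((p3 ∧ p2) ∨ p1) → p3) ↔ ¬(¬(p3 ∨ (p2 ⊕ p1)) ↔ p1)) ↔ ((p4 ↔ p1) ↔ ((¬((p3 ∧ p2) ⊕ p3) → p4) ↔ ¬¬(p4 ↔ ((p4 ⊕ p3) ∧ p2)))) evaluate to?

F

p3 ∧ p2 = F ∧ F = F
(p3 ∧ p2) ∨ p1 = F ∨ F = F
((p3 ∧ p2) ∨ p1) → p3 = F → F = T
p2 ⊕ p1 = F ⊕ F = F
p3 ∨ (p2 ⊕ p1) = F ∨ F = F
¬(p3 ∨ (p2 ⊕ p1)) = ¬F = T
¬(p3 ∨ (p2 ⊕ p1)) ↔ p1 = T ↔ F = F
¬(¬(p3 ∨ (p2 ⊕ p1)) ↔ p1) = ¬F = T
(((p3 ∧ p2) ∨ p1) → p3) ↔ ¬(¬(p3 ∨ (p2 ⊕ p1)) ↔ p1) = T ↔ T = T
p4 ↔ p1 = F ↔ F = T
p3 ∧ p2 = F ∧ F = F
(p3 ∧ p2) ⊕ p3 = F ⊕ F = F
¬((p3 ∧ p2) ⊕ p3) = ¬F = T
¬((p3 ∧ p2) ⊕ p3) → p4 = T → F = F
p4 ⊕ p3 = F ⊕ F = F
(p4 ⊕ p3) ∧ p2 = F ∧ F = F
p4 ↔ ((p4 ⊕ p3) ∧ p2) = F ↔ F = T
¬(p4 ↔ ((p4 ⊕ p3) ∧ p2)) = ¬T = F
¬¬(p4 ↔ ((p4 ⊕ p3) ∧ p2)) = ¬F = T
(¬((p3 ∧ p2) ⊕ p3) → p4) ↔ ¬¬(p4 ↔ ((p4 ⊕ p3) ∧ p2)) = F ↔ T = F
(p4 ↔ p1) ↔ ((¬((p3 ∧ p2) ⊕ p3) → p4) ↔ ¬¬(p4 ↔ ((p4 ⊕ p3) ∧ p2))) = T ↔ F = F
((((p3 ∧ p2) ∨ p1) → p3) ↔ ¬(¬(p3 ∨ (p2 ⊕ p1)) ↔ p1)) ↔ ((p4 ↔ p1) ↔ ((¬((p3 ∧ p2) ⊕ p3) → p4) ↔ ¬¬(p4 ↔ ((p4 ⊕ p3) ∧ p2)))) = T ↔ F = F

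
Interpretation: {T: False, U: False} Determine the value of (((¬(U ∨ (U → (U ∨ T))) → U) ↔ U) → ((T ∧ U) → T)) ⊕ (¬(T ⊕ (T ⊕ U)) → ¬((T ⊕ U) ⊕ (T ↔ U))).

U ∨ T = False ∨ False = False
U → (U ∨ T) = False → False = True
U ∨ (U → (U ∨ T)) = False ∨ True = True
¬(U ∨ (U → (U ∨ T))) = ¬True = False
¬(U ∨ (U → (U ∨ T))) → U = False → False = True
(¬(U ∨ (U → (U ∨ T))) → U) ↔ U = True ↔ False = False
T ∧ U = False ∧ False = False
(T ∧ U) → T = False → False = True
((¬(U ∨ (U → (U ∨ T))) → U) ↔ U) → ((T ∧ U) → T) = False → True = True
T ⊕ U = False ⊕ False = False
T ⊕ (T ⊕ U) = False ⊕ False = False
¬(T ⊕ (T ⊕ U)) = ¬False = True
T ⊕ U = False ⊕ False = False
T ↔ U = False ↔ False = True
(T ⊕ U) ⊕ (T ↔ U) = False ⊕ True = True
¬((T ⊕ U) ⊕ (T ↔ U)) = ¬True = False
¬(T ⊕ (T ⊕ U)) → ¬((T ⊕ U) ⊕ (T ↔ U)) = True → False = False
(((¬(U ∨ (U → (U ∨ T))) → U) ↔ U) → ((T ∧ U) → T)) ⊕ (¬(T ⊕ (T ⊕ U)) → ¬((T ⊕ U) ⊕ (T ↔ U))) = True ⊕ False = True

True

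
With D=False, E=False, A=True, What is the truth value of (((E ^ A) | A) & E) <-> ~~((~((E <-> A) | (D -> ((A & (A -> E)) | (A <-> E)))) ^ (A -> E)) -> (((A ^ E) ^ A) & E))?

E ^ A = False ^ True = True
(E ^ A) | A = True | True = True
((E ^ A) | A) & E = True & False = False
E <-> A = False <-> True = False
A -> E = True -> False = False
A & (A -> E) = True & False = False
A <-> E = True <-> False = False
(A & (A -> E)) | (A <-> E) = False | False = False
D -> ((A & (A -> E)) | (A <-> E)) = False -> False = True
(E <-> A) | (D -> ((A & (A -> E)) | (A <-> E))) = False | True = True
~((E <-> A) | (D -> ((A & (A -> E)) | (A <-> E)))) = ~True = False
A -> E = True -> False = False
~((E <-> A) | (D -> ((A & (A -> E)) | (A <-> E)))) ^ (A -> E) = False ^ False = False
A ^ E = True ^ False = True
(A ^ E) ^ A = True ^ True = False
((A ^ E) ^ A) & E = False & False = False
(~((E <-> A) | (D -> ((A & (A -> E)) | (A <-> E)))) ^ (A -> E)) -> (((A ^ E) ^ A) & E) = False -> False = True
~((~((E <-> A) | (D -> ((A & (A -> E)) | (A <-> E)))) ^ (A -> E)) -> (((A ^ E) ^ A) & E)) = ~True = False
~~((~((E <-> A) | (D -> ((A & (A -> E)) | (A <-> E)))) ^ (A -> E)) -> (((A ^ E) ^ A) & E)) = ~False = True
(((E ^ A) | A) & E) <-> ~~((~((E <-> A) | (D -> ((A & (A -> E)) | (A <-> E)))) ^ (A -> E)) -> (((A ^ E) ^ A) & E)) = False <-> True = False

False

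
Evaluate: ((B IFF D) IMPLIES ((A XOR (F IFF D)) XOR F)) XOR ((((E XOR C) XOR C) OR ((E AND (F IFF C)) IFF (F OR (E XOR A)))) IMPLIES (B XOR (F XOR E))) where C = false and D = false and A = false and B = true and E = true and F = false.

true

Substituting C=false, D=false, A=false, B=true, E=true, F=false:
B IFF D = true IFF false = false
F IFF D = false IFF false = true
A XOR (F IFF D) = false XOR true = true
(A XOR (F IFF D)) XOR F = true XOR false = true
(B IFF D) IMPLIES ((A XOR (F IFF D)) XOR F) = false IMPLIES true = true
E XOR C = true XOR false = true
(E XOR C) XOR C = true XOR false = true
F IFF C = false IFF false = true
E AND (F IFF C) = true AND true = true
E XOR A = true XOR false = true
F OR (E XOR A) = false OR true = true
(E AND (F IFF C)) IFF (F OR (E XOR A)) = true IFF true = true
((E XOR C) XOR C) OR ((E AND (F IFF C)) IFF (F OR (E XOR A))) = true OR true = true
F XOR E = false XOR true = true
B XOR (F XOR E) = true XOR true = false
(((E XOR C) XOR C) OR ((E AND (F IFF C)) IFF (F OR (E XOR A)))) IMPLIES (B XOR (F XOR E)) = true IMPLIES false = false
((B IFF D) IMPLIES ((A XOR (F IFF D)) XOR F)) XOR ((((E XOR C) XOR C) OR ((E AND (F IFF C)) IFF (F OR (E XOR A)))) IMPLIES (B XOR (F XOR E))) = true XOR false = true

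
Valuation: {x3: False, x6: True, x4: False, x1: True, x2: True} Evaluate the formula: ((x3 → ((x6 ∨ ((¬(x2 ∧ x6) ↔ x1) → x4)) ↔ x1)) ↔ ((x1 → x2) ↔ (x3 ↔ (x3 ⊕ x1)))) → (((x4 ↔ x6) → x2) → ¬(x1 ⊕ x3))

True

x2 ∧ x6 = True ∧ True = True
¬(x2 ∧ x6) = ¬True = False
¬(x2 ∧ x6) ↔ x1 = False ↔ True = False
(¬(x2 ∧ x6) ↔ x1) → x4 = False → False = True
x6 ∨ ((¬(x2 ∧ x6) ↔ x1) → x4) = True ∨ True = True
(x6 ∨ ((¬(x2 ∧ x6) ↔ x1) → x4)) ↔ x1 = True ↔ True = True
x3 → ((x6 ∨ ((¬(x2 ∧ x6) ↔ x1) → x4)) ↔ x1) = False → True = True
x1 → x2 = True → True = True
x3 ⊕ x1 = False ⊕ True = True
x3 ↔ (x3 ⊕ x1) = False ↔ True = False
(x1 → x2) ↔ (x3 ↔ (x3 ⊕ x1)) = True ↔ False = False
(x3 → ((x6 ∨ ((¬(x2 ∧ x6) ↔ x1) → x4)) ↔ x1)) ↔ ((x1 → x2) ↔ (x3 ↔ (x3 ⊕ x1))) = True ↔ False = False
x4 ↔ x6 = False ↔ True = False
(x4 ↔ x6) → x2 = False → True = True
x1 ⊕ x3 = True ⊕ False = True
¬(x1 ⊕ x3) = ¬True = False
((x4 ↔ x6) → x2) → ¬(x1 ⊕ x3) = True → False = False
((x3 → ((x6 ∨ ((¬(x2 ∧ x6) ↔ x1) → x4)) ↔ x1)) ↔ ((x1 → x2) ↔ (x3 ↔ (x3 ⊕ x1)))) → (((x4 ↔ x6) → x2) → ¬(x1 ⊕ x3)) = False → False = True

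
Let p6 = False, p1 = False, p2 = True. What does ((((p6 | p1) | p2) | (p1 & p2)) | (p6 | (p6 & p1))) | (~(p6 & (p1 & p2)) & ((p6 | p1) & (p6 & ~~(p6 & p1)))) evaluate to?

True

p6 | p1 = False | False = False
(p6 | p1) | p2 = False | True = True
p1 & p2 = False & True = False
((p6 | p1) | p2) | (p1 & p2) = True | False = True
p6 & p1 = False & False = False
p6 | (p6 & p1) = False | False = False
(((p6 | p1) | p2) | (p1 & p2)) | (p6 | (p6 & p1)) = True | False = True
p1 & p2 = False & True = False
p6 & (p1 & p2) = False & False = False
~(p6 & (p1 & p2)) = ~False = True
p6 | p1 = False | False = False
p6 & p1 = False & False = False
~(p6 & p1) = ~False = True
~~(p6 & p1) = ~True = False
p6 & ~~(p6 & p1) = False & False = False
(p6 | p1) & (p6 & ~~(p6 & p1)) = False & False = False
~(p6 & (p1 & p2)) & ((p6 | p1) & (p6 & ~~(p6 & p1))) = True & False = False
((((p6 | p1) | p2) | (p1 & p2)) | (p6 | (p6 & p1))) | (~(p6 & (p1 & p2)) & ((p6 | p1) & (p6 & ~~(p6 & p1)))) = True | False = True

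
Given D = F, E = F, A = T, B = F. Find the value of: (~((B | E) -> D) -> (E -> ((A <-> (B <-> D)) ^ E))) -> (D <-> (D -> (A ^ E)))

B | E = F | F = F
(B | E) -> D = F -> F = T
~((B | E) -> D) = ~T = F
B <-> D = F <-> F = T
A <-> (B <-> D) = T <-> T = T
(A <-> (B <-> D)) ^ E = T ^ F = T
E -> ((A <-> (B <-> D)) ^ E) = F -> T = T
~((B | E) -> D) -> (E -> ((A <-> (B <-> D)) ^ E)) = F -> T = T
A ^ E = T ^ F = T
D -> (A ^ E) = F -> T = T
D <-> (D -> (A ^ E)) = F <-> T = F
(~((B | E) -> D) -> (E -> ((A <-> (B <-> D)) ^ E))) -> (D <-> (D -> (A ^ E))) = T -> F = F

F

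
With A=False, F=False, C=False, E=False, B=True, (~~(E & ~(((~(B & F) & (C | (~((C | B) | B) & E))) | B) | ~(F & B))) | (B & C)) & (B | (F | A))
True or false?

Substituting A=False, F=False, C=False, E=False, B=True:
B & F = True & False = False
~(B & F) = ~False = True
C | B = False | True = True
(C | B) | B = True | True = True
~((C | B) | B) = ~True = False
~((C | B) | B) & E = False & False = False
C | (~((C | B) | B) & E) = False | False = False
~(B & F) & (C | (~((C | B) | B) & E)) = True & False = False
(~(B & F) & (C | (~((C | B) | B) & E))) | B = False | True = True
F & B = False & True = False
~(F & B) = ~False = True
((~(B & F) & (C | (~((C | B) | B) & E))) | B) | ~(F & B) = True | True = True
~(((~(B & F) & (C | (~((C | B) | B) & E))) | B) | ~(F & B)) = ~True = False
E & ~(((~(B & F) & (C | (~((C | B) | B) & E))) | B) | ~(F & B)) = False & False = False
~(E & ~(((~(B & F) & (C | (~((C | B) | B) & E))) | B) | ~(F & B))) = ~False = True
~~(E & ~(((~(B & F) & (C | (~((C | B) | B) & E))) | B) | ~(F & B))) = ~True = False
B & C = True & False = False
~~(E & ~(((~(B & F) & (C | (~((C | B) | B) & E))) | B) | ~(F & B))) | (B & C) = False | False = False
F | A = False | False = False
B | (F | A) = True | False = True
(~~(E & ~(((~(B & F) & (C | (~((C | B) | B) & E))) | B) | ~(F & B))) | (B & C)) & (B | (F | A)) = False & True = False

False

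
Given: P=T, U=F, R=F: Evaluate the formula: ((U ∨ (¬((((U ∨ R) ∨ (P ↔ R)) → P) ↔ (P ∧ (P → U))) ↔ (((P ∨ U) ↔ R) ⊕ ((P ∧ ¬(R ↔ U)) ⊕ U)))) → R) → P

T

U ∨ R = F ∨ F = F
P ↔ R = T ↔ F = F
(U ∨ R) ∨ (P ↔ R) = F ∨ F = F
((U ∨ R) ∨ (P ↔ R)) → P = F → T = T
P → U = T → F = F
P ∧ (P → U) = T ∧ F = F
(((U ∨ R) ∨ (P ↔ R)) → P) ↔ (P ∧ (P → U)) = T ↔ F = F
¬((((U ∨ R) ∨ (P ↔ R)) → P) ↔ (P ∧ (P → U))) = ¬F = T
P ∨ U = T ∨ F = T
(P ∨ U) ↔ R = T ↔ F = F
R ↔ U = F ↔ F = T
¬(R ↔ U) = ¬T = F
P ∧ ¬(R ↔ U) = T ∧ F = F
(P ∧ ¬(R ↔ U)) ⊕ U = F ⊕ F = F
((P ∨ U) ↔ R) ⊕ ((P ∧ ¬(R ↔ U)) ⊕ U) = F ⊕ F = F
¬((((U ∨ R) ∨ (P ↔ R)) → P) ↔ (P ∧ (P → U))) ↔ (((P ∨ U) ↔ R) ⊕ ((P ∧ ¬(R ↔ U)) ⊕ U)) = T ↔ F = F
U ∨ (¬((((U ∨ R) ∨ (P ↔ R)) → P) ↔ (P ∧ (P → U))) ↔ (((P ∨ U) ↔ R) ⊕ ((P ∧ ¬(R ↔ U)) ⊕ U))) = F ∨ F = F
(U ∨ (¬((((U ∨ R) ∨ (P ↔ R)) → P) ↔ (P ∧ (P → U))) ↔ (((P ∨ U) ↔ R) ⊕ ((P ∧ ¬(R ↔ U)) ⊕ U)))) → R = F → F = T
((U ∨ (¬((((U ∨ R) ∨ (P ↔ R)) → P) ↔ (P ∧ (P → U))) ↔ (((P ∨ U) ↔ R) ⊕ ((P ∧ ¬(R ↔ U)) ⊕ U)))) → R) → P = T → T = T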